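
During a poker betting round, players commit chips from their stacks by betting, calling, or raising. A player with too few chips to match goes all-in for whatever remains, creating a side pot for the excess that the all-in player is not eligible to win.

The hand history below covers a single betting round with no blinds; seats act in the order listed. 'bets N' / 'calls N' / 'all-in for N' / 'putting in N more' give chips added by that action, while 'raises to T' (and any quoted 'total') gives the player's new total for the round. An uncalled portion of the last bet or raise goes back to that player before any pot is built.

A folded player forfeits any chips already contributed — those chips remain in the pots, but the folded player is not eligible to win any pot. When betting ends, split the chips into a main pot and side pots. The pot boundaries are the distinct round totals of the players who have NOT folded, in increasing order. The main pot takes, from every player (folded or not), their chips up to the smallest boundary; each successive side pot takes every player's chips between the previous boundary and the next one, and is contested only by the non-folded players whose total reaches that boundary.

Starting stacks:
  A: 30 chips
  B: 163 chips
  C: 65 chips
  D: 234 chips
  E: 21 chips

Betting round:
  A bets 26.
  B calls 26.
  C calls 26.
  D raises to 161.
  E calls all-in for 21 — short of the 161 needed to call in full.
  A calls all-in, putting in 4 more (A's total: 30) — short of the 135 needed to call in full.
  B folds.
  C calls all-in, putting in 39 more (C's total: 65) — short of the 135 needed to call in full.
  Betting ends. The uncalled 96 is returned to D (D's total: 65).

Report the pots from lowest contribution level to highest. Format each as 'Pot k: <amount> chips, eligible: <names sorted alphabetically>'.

Contributions (after 96 returned to D): A=30, B=26, C=65, D=65, E=21
Folded: B
Pot levels (distinct totals of non-folded players): 21, 30, 65
Layer 1-21: 21 each from A, B, C, D, E = 21*5 = 105 chips; eligible A, C, D, E
Layer 22-30: A 9 + B 5 + C 9 + D 9 = 32 chips; eligible A, C, D
Layer 31-65: 35 each from C, D = 35*2 = 70 chips; eligible C, D

Pot 1: 105 chips, eligible: A, C, D, E
Pot 2: 32 chips, eligible: A, C, D
Pot 3: 70 chips, eligible: C, D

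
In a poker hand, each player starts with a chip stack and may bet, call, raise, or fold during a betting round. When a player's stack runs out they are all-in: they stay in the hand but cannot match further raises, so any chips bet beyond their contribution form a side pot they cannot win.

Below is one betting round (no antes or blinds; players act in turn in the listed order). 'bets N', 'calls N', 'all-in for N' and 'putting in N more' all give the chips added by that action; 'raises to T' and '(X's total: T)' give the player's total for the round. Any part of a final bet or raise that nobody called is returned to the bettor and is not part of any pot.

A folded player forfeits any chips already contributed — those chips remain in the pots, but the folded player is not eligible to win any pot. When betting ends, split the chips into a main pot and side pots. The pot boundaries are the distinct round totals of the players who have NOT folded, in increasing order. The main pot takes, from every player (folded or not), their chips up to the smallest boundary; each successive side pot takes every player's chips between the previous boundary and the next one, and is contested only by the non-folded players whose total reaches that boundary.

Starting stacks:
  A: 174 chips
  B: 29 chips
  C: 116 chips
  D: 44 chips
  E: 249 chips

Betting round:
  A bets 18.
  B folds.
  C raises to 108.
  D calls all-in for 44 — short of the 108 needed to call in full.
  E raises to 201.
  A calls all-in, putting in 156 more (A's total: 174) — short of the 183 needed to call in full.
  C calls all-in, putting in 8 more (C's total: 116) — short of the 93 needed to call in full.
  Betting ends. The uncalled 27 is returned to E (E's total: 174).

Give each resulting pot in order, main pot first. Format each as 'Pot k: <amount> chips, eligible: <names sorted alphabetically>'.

Contributions (after 27 returned to E): A=174, C=116, D=44, E=174
Folded: B
Pot levels (distinct totals of non-folded players): 44, 116, 174
Layer 1-44: 44 each from A, C, D, E = 44*4 = 176 chips; eligible A, C, D, E
Layer 45-116: 72 each from A, C, E = 72*3 = 216 chips; eligible A, C, E
Layer 117-174: 58 each from A, E = 58*2 = 116 chips; eligible A, E

Pot 1: 176 chips, eligible: A, C, D, E
Pot 2: 216 chips, eligible: A, C, E
Pot 3: 116 chips, eligible: A, E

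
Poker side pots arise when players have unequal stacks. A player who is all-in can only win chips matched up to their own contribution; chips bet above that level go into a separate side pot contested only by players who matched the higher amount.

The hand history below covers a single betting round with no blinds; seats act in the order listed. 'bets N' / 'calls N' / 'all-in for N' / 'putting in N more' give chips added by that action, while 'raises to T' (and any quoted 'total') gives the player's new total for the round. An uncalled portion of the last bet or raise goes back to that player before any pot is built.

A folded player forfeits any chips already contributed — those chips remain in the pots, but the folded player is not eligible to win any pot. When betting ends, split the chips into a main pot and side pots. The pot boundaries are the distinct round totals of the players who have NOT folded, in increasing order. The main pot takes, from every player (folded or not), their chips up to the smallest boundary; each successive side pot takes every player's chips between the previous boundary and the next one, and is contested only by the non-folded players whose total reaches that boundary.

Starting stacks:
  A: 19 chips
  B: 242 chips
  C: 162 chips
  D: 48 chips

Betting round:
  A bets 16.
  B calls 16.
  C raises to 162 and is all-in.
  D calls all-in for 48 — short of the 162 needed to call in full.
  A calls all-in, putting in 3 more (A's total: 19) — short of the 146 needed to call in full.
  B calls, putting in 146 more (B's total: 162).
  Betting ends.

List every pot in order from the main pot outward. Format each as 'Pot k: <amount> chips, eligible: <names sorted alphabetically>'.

Contributions: A=19, B=162, C=162, D=48
Pot levels (distinct totals of non-folded players): 19, 48, 162
Layer 1-19: 19 each from A, B, C, D = 19*4 = 76 chips; eligible A, B, C, D
Layer 20-48: 29 each from B, C, D = 29*3 = 87 chips; eligible B, C, D
Layer 49-162: 114 each from B, C = 114*2 = 228 chips; eligible B, C

Pot 1: 76 chips, eligible: A, B, C, D
Pot 2: 87 chips, eligible: B, C, D
Pot 3: 228 chips, eligible: B, C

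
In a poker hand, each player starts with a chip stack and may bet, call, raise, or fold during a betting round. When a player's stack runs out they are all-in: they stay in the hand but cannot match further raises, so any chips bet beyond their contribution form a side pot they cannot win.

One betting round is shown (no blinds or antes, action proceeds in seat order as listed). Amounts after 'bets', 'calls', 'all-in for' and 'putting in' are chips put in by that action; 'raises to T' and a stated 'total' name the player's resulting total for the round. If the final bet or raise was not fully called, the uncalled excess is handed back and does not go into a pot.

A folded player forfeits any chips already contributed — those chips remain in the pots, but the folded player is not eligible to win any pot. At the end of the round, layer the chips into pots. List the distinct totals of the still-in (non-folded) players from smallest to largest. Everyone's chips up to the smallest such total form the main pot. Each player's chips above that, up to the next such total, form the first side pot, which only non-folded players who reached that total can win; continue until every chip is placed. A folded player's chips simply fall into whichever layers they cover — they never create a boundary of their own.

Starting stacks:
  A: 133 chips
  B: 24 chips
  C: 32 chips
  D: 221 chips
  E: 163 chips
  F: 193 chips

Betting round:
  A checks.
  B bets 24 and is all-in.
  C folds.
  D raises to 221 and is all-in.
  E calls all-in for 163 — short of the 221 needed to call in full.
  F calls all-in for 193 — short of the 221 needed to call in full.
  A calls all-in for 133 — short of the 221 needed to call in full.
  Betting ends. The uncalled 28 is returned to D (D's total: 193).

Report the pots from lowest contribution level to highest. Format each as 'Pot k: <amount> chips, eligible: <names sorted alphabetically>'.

Contributions (after 28 returned to D): A=133, B=24, D=193, E=163, F=193
Folded: C
Pot levels (distinct totals of non-folded players): 24, 133, 163, 193
Layer 1-24: 24 each from A, B, D, E, F = 24*5 = 120 chips; eligible A, B, D, E, F
Layer 25-133: 109 each from A, D, E, F = 109*4 = 436 chips; eligible A, D, E, F
Layer 134-163: 30 each from D, E, F = 30*3 = 90 chips; eligible D, E, F
Layer 164-193: 30 each from D, F = 30*2 = 60 chips; eligible D, F

Pot 1: 120 chips, eligible: A, B, D, E, F
Pot 2: 436 chips, eligible: A, D, E, F
Pot 3: 90 chips, eligible: D, E, F
Pot 4: 60 chips, eligible: D, F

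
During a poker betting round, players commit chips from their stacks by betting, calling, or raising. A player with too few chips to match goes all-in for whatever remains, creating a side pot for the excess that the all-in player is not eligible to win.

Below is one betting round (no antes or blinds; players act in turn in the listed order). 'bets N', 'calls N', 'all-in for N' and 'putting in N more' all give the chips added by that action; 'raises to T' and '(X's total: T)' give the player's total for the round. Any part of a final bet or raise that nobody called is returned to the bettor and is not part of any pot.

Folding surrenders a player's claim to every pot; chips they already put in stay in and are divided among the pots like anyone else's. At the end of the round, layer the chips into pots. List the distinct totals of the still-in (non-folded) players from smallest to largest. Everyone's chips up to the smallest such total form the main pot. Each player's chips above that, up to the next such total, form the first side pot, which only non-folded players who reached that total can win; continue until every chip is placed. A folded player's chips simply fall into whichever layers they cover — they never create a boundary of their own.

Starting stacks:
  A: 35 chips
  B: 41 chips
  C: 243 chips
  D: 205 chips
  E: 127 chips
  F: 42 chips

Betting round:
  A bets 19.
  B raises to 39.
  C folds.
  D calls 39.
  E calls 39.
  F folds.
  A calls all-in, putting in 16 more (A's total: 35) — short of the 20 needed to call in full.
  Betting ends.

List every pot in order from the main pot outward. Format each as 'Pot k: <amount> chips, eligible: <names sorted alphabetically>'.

Contributions: A=35, B=39, D=39, E=39
Folded: C, F
Pot levels (distinct totals of non-folded players): 35, 39
Layer 1-35: 35 each from A, B, D, E = 35*4 = 140 chips; eligible A, B, D, E
Layer 36-39: 4 each from B, D, E = 4*3 = 12 chips; eligible B, D, E

Pot 1: 140 chips, eligible: A, B, D, E
Pot 2: 12 chips, eligible: B, D, E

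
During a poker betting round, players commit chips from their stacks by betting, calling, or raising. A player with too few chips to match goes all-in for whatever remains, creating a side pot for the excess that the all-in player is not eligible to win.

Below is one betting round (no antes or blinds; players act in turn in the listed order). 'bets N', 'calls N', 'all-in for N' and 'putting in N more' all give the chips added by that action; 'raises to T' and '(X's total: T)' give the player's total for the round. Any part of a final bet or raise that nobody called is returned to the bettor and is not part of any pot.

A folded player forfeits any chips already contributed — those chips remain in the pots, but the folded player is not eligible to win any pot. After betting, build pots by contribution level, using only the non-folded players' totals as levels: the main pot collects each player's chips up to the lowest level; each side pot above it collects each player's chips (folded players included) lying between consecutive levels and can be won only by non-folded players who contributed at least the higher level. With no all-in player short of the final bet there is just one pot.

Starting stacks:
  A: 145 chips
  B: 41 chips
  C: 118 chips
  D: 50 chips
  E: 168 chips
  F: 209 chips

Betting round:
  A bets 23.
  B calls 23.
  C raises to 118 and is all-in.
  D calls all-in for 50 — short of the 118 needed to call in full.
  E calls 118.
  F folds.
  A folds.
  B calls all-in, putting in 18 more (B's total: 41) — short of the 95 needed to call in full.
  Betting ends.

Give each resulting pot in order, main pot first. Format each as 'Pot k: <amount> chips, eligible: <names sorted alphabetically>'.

Contributions: A=23, B=41, C=118, D=50, E=118
Folded: A, F
Pot levels (distinct totals of non-folded players): 41, 50, 118
Layer 1-41: A 23 + B 41 + C 41 + D 41 + E 41 = 187 chips; eligible B, C, D, E
Layer 42-50: 9 each from C, D, E = 9*3 = 27 chips; eligible C, D, E
Layer 51-118: 68 each from C, E = 68*2 = 136 chips; eligible C, E

Pot 1: 187 chips, eligible: B, C, D, E
Pot 2: 27 chips, eligible: C, D, E
Pot 3: 136 chips, eligible: C, E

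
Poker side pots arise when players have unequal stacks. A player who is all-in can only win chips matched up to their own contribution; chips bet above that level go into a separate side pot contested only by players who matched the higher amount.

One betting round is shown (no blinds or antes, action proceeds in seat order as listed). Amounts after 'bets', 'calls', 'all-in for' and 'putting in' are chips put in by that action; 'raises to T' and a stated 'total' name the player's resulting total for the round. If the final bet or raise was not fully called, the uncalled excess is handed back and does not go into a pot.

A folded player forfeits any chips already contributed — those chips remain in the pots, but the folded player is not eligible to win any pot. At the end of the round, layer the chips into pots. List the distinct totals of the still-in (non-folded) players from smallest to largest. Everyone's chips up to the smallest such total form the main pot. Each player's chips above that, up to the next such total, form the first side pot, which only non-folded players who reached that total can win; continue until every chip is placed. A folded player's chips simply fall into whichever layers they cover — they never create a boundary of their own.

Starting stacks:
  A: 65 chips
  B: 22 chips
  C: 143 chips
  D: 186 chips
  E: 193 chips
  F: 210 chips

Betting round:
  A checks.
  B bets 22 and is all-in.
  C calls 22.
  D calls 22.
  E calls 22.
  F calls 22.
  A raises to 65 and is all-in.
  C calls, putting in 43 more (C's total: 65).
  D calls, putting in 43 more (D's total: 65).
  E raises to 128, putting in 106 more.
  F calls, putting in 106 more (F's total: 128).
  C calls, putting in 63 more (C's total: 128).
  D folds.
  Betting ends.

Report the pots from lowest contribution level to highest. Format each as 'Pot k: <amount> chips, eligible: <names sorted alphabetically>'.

Pot 1: 132 chips, eligible: A, B, C, E, F
Pot 2: 215 chips, eligible: A, C, E, F
Pot 3: 189 chips, eligible: C, E, F

Derivation:
Contributions: A=65, B=22, C=128, D=65, E=128, F=128
Folded: D
Pot levels (distinct totals of non-folded players): 22, 65, 128
Layer 1-22: 22 each from A, B, C, D, E, F = 22*6 = 132 chips; eligible A, B, C, E, F
Layer 23-65: 43 each from A, C, D, E, F = 43*5 = 215 chips; eligible A, C, E, F
Layer 66-128: 63 each from C, E, F = 63*3 = 189 chips; eligible C, E, F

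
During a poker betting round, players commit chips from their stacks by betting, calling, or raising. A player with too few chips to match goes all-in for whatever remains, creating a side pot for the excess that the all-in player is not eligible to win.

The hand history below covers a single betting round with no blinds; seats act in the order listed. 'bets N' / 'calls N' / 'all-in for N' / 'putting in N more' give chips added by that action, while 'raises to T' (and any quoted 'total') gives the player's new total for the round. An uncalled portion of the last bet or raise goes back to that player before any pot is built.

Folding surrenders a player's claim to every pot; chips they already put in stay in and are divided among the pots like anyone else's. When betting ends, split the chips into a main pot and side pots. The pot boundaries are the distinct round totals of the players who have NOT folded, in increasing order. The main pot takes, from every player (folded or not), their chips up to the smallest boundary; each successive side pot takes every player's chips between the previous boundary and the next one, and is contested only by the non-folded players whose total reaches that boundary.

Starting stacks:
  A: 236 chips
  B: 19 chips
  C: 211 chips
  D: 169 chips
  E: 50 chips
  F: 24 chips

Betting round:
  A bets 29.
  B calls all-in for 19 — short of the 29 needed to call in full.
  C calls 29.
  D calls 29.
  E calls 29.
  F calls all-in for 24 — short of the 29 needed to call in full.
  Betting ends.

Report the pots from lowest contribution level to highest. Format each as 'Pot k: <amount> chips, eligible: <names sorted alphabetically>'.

Contributions: A=29, B=19, C=29, D=29, E=29, F=24
Pot levels (distinct totals of non-folded players): 19, 24, 29
Layer 1-19: 19 each from A, B, C, D, E, F = 19*6 = 114 chips; eligible A, B, C, D, E, F
Layer 20-24: 5 each from A, C, D, E, F = 5*5 = 25 chips; eligible A, C, D, E, F
Layer 25-29: 5 each from A, C, D, E = 5*4 = 20 chips; eligible A, C, D, E

Pot 1: 114 chips, eligible: A, B, C, D, E, F
Pot 2: 25 chips, eligible: A, C, D, E, F
Pot 3: 20 chips, eligible: A, C, D, E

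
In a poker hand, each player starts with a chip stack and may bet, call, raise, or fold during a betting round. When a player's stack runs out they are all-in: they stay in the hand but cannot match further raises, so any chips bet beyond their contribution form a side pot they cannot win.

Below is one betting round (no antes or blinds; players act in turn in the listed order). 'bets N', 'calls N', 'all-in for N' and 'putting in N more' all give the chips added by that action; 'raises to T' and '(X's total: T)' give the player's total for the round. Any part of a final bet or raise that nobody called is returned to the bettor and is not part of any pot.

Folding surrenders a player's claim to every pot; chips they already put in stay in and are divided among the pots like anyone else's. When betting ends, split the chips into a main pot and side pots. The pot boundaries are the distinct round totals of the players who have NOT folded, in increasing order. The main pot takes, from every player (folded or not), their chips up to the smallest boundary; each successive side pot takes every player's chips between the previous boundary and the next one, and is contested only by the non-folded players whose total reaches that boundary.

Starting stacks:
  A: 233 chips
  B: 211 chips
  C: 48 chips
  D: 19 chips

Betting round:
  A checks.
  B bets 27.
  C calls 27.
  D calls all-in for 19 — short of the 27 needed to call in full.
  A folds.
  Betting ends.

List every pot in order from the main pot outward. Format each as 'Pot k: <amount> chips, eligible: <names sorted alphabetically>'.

Contributions: B=27, C=27, D=19
Folded: A
Pot levels (distinct totals of non-folded players): 19, 27
Layer 1-19: 19 each from B, C, D = 19*3 = 57 chips; eligible B, C, D
Layer 20-27: 8 each from B, C = 8*2 = 16 chips; eligible B, C

Pot 1: 57 chips, eligible: B, C, D
Pot 2: 16 chips, eligible: B, C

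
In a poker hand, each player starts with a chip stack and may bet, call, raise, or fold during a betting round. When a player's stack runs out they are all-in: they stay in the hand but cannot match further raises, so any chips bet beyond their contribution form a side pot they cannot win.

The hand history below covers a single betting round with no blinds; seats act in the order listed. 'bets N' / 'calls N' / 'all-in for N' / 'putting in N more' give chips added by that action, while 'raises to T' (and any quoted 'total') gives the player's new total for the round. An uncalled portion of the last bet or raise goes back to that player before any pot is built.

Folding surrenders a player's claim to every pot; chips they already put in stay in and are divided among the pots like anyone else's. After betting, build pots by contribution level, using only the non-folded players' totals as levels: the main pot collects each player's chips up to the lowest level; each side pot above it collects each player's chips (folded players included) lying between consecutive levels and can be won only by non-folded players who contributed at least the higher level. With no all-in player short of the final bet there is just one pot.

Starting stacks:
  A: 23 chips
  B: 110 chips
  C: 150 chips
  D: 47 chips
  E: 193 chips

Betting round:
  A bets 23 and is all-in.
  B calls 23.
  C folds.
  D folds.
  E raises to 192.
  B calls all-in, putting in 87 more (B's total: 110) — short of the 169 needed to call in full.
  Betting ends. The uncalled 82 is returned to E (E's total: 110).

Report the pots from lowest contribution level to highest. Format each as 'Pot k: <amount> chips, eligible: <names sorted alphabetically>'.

Contributions (after 82 returned to E): A=23, B=110, E=110
Folded: C, D
Pot levels (distinct totals of non-folded players): 23, 110
Layer 1-23: 23 each from A, B, E = 23*3 = 69 chips; eligible A, B, E
Layer 24-110: 87 each from B, E = 87*2 = 174 chips; eligible B, E

Pot 1: 69 chips, eligible: A, B, E
Pot 2: 174 chips, eligible: B, E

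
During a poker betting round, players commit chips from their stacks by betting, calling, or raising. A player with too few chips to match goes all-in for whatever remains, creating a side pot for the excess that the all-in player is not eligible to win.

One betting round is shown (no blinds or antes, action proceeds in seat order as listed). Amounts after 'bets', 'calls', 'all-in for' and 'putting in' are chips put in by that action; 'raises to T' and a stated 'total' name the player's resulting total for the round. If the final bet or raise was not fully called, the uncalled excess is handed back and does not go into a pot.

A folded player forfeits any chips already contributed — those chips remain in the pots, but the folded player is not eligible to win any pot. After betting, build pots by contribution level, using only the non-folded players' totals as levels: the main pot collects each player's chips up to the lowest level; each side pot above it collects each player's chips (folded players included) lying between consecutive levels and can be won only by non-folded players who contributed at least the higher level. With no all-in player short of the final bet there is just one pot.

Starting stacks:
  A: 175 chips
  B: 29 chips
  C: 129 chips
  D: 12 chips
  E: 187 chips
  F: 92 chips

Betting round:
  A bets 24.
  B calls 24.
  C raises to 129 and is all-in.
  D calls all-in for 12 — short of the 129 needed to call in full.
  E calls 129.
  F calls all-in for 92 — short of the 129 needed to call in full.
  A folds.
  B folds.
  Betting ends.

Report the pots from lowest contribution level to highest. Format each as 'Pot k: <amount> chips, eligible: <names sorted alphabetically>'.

Contributions: A=24, B=24, C=129, D=12, E=129, F=92
Folded: A, B
Pot levels (distinct totals of non-folded players): 12, 92, 129
Layer 1-12: 12 each from A, B, C, D, E, F = 12*6 = 72 chips; eligible C, D, E, F
Layer 13-92: A 12 + B 12 + C 80 + E 80 + F 80 = 264 chips; eligible C, E, F
Layer 93-129: 37 each from C, E = 37*2 = 74 chips; eligible C, E

Pot 1: 72 chips, eligible: C, D, E, F
Pot 2: 264 chips, eligible: C, E, F
Pot 3: 74 chips, eligible: C, E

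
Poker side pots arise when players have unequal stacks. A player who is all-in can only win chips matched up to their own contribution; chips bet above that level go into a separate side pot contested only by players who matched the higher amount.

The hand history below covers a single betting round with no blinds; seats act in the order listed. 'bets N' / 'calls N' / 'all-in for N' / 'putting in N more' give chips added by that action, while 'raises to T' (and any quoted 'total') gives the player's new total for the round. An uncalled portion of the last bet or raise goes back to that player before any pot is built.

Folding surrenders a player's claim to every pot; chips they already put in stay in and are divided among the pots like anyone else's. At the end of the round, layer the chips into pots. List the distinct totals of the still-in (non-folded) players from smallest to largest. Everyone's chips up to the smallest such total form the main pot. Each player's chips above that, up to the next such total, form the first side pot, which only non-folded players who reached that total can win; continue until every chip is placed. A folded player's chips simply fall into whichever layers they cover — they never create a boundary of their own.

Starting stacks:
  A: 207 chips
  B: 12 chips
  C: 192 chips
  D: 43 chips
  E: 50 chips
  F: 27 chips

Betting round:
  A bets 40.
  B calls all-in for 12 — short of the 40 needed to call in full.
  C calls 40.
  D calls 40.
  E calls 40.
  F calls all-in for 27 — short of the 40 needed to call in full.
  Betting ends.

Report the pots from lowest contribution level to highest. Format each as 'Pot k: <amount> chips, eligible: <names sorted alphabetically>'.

Contributions: A=40, B=12, C=40, D=40, E=40, F=27
Pot levels (distinct totals of non-folded players): 12, 27, 40
Layer 1-12: 12 each from A, B, C, D, E, F = 12*6 = 72 chips; eligible A, B, C, D, E, F
Layer 13-27: 15 each from A, C, D, E, F = 15*5 = 75 chips; eligible A, C, D, E, F
Layer 28-40: 13 each from A, C, D, E = 13*4 = 52 chips; eligible A, C, D, E

Pot 1: 72 chips, eligible: A, B, C, D, E, F
Pot 2: 75 chips, eligible: A, C, D, E, F
Pot 3: 52 chips, eligible: A, C, D, E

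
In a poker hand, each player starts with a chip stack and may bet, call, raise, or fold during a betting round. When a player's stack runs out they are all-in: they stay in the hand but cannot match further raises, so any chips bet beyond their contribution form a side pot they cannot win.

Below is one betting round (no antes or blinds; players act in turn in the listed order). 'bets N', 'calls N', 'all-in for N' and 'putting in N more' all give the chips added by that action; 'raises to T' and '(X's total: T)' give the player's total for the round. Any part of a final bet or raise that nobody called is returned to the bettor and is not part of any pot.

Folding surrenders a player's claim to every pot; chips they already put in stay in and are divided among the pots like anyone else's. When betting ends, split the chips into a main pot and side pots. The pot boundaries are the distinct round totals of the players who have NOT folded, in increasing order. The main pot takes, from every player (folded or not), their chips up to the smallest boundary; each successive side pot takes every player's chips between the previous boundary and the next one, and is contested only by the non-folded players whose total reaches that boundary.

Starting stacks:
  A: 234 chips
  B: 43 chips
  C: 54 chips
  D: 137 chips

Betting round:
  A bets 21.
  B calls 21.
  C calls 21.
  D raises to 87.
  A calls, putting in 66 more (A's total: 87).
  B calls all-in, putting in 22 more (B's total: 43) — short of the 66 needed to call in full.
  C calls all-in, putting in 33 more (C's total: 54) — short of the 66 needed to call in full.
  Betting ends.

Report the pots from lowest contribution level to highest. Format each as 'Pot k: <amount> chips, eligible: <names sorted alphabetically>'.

Pot 1: 172 chips, eligible: A, B, C, D
Pot 2: 33 chips, eligible: A, C, D
Pot 3: 66 chips, eligible: A, D

Derivation:
Contributions: A=87, B=43, C=54, D=87
Pot levels (distinct totals of non-folded players): 43, 54, 87
Layer 1-43: 43 each from A, B, C, D = 43*4 = 172 chips; eligible A, B, C, D
Layer 44-54: 11 each from A, C, D = 11*3 = 33 chips; eligible A, C, D
Layer 55-87: 33 each from A, D = 33*2 = 66 chips; eligible A, D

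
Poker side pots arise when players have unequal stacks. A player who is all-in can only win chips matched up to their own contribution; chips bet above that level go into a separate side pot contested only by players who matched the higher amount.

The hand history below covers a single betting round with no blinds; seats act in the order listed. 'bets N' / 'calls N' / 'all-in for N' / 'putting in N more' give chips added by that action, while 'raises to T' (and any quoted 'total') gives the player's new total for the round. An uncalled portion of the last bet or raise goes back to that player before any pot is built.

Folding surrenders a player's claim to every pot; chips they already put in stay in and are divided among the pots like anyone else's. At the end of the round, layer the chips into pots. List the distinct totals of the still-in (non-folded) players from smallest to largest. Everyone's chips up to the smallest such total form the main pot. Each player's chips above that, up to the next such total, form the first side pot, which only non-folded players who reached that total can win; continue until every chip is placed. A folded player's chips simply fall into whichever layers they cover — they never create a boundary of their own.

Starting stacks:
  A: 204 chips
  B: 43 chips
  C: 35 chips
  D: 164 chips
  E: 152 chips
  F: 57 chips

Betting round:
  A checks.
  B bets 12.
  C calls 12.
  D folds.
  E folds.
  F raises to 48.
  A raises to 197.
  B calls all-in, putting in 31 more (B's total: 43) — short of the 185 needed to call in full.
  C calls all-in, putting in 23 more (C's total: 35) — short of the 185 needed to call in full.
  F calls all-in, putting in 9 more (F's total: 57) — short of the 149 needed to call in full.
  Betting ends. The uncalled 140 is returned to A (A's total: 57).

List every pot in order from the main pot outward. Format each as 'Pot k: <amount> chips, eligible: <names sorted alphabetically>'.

Contributions (after 140 returned to A): A=57, B=43, C=35, F=57
Folded: D, E
Pot levels (distinct totals of non-folded players): 35, 43, 57
Layer 1-35: 35 each from A, B, C, F = 35*4 = 140 chips; eligible A, B, C, F
Layer 36-43: 8 each from A, B, F = 8*3 = 24 chips; eligible A, B, F
Layer 44-57: 14 each from A, F = 14*2 = 28 chips; eligible A, F

Pot 1: 140 chips, eligible: A, B, C, F
Pot 2: 24 chips, eligible: A, B, F
Pot 3: 28 chips, eligible: A, F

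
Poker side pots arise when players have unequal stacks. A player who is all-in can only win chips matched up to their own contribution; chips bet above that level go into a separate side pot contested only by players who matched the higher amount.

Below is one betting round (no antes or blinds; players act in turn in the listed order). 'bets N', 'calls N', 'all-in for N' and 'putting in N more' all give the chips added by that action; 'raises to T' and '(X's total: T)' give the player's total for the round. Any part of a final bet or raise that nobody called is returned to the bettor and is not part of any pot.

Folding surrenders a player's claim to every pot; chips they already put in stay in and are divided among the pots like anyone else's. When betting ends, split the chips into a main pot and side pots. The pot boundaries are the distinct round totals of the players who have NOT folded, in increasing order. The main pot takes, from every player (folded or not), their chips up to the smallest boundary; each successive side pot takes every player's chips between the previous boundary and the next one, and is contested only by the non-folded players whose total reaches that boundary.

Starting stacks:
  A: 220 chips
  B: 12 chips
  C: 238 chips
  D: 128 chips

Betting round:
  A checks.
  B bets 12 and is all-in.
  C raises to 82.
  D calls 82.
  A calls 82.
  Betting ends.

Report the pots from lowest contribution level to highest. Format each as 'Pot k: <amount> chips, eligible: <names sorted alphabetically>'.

Pot 1: 48 chips, eligible: A, B, C, D
Pot 2: 210 chips, eligible: A, C, D

Derivation:
Contributions: A=82, B=12, C=82, D=82
Pot levels (distinct totals of non-folded players): 12, 82
Layer 1-12: 12 each from A, B, C, D = 12*4 = 48 chips; eligible A, B, C, D
Layer 13-82: 70 each from A, C, D = 70*3 = 210 chips; eligible A, C, D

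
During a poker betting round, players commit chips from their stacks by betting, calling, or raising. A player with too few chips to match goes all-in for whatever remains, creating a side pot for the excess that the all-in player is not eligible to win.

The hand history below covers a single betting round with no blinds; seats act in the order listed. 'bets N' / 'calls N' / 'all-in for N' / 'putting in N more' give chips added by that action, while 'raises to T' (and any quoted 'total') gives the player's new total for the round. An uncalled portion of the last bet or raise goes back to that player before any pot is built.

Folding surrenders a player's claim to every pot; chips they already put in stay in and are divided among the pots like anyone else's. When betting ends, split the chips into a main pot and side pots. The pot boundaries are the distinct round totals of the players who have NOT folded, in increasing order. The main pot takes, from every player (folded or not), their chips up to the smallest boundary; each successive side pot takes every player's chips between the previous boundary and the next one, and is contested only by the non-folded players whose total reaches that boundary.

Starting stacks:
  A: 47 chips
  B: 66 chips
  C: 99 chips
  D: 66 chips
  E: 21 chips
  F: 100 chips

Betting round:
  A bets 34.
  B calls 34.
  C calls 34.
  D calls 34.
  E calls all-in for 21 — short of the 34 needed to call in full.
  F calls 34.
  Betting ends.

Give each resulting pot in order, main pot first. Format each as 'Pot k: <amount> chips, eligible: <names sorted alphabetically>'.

Pot 1: 126 chips, eligible: A, B, C, D, E, F
Pot 2: 65 chips, eligible: A, B, C, D, F

Derivation:
Contributions: A=34, B=34, C=34, D=34, E=21, F=34
Pot levels (distinct totals of non-folded players): 21, 34
Layer 1-21: 21 each from A, B, C, D, E, F = 21*6 = 126 chips; eligible A, B, C, D, E, F
Layer 22-34: 13 each from A, B, C, D, F = 13*5 = 65 chips; eligible A, B, C, D, F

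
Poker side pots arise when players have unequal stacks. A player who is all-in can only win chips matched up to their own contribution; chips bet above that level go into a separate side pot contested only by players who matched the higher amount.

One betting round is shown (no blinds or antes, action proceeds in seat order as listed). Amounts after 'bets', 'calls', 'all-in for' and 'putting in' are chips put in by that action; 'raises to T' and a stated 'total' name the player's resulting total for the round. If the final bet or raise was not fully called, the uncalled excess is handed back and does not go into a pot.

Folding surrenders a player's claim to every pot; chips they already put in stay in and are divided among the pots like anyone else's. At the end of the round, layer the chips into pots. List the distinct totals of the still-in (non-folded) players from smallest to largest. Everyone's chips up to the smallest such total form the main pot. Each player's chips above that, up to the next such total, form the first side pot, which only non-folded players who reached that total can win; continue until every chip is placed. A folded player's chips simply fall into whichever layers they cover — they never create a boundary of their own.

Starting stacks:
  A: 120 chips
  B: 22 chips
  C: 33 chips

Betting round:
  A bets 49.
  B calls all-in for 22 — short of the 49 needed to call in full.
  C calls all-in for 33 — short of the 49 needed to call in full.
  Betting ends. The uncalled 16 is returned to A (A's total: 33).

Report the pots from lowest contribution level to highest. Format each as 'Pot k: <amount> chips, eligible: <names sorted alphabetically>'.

Contributions (after 16 returned to A): A=33, B=22, C=33
Pot levels (distinct totals of non-folded players): 22, 33
Layer 1-22: 22 each from A, B, C = 22*3 = 66 chips; eligible A, B, C
Layer 23-33: 11 each from A, C = 11*2 = 22 chips; eligible A, C

Pot 1: 66 chips, eligible: A, B, C
Pot 2: 22 chips, eligible: A, C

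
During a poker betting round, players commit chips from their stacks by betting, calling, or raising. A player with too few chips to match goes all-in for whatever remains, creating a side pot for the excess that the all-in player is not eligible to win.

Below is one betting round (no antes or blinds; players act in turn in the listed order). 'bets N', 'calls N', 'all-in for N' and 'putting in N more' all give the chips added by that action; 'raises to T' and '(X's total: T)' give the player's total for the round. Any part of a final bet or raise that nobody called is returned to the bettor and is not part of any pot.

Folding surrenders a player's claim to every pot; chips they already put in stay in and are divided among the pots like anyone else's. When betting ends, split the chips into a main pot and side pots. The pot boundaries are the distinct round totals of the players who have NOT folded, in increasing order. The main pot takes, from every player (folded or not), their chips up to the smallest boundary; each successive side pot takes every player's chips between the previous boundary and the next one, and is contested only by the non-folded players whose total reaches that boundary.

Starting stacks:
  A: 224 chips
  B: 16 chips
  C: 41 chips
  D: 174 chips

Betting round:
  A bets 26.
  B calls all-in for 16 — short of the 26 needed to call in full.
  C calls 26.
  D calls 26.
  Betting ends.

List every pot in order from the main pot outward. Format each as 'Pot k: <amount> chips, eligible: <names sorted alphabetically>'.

Pot 1: 64 chips, eligible: A, B, C, D
Pot 2: 30 chips, eligible: A, C, D

Derivation:
Contributions: A=26, B=16, C=26, D=26
Pot levels (distinct totals of non-folded players): 16, 26
Layer 1-16: 16 each from A, B, C, D = 16*4 = 64 chips; eligible A, B, C, D
Layer 17-26: 10 each from A, C, D = 10*3 = 30 chips; eligible A, C, D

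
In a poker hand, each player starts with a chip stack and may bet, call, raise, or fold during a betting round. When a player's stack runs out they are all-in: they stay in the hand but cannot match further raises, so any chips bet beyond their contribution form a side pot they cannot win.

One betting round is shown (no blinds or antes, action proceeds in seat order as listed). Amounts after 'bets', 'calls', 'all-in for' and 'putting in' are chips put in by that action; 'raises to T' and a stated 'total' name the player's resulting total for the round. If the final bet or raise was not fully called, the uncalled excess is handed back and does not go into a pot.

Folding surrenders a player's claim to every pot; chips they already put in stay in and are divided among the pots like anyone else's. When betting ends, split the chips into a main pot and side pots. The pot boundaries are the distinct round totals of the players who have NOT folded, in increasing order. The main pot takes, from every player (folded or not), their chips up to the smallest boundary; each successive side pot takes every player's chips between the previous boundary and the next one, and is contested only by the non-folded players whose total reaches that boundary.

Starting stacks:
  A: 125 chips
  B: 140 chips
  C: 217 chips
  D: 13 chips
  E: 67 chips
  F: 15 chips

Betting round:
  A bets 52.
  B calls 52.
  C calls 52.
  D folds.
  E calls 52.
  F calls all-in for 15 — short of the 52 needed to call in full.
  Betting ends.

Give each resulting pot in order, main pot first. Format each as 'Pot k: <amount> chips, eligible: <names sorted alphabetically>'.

Pot 1: 75 chips, eligible: A, B, C, E, F
Pot 2: 148 chips, eligible: A, B, C, E

Derivation:
Contributions: A=52, B=52, C=52, E=52, F=15
Folded: D
Pot levels (distinct totals of non-folded players): 15, 52
Layer 1-15: 15 each from A, B, C, E, F = 15*5 = 75 chips; eligible A, B, C, E, F
Layer 16-52: 37 each from A, B, C, E = 37*4 = 148 chips; eligible A, B, C, E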